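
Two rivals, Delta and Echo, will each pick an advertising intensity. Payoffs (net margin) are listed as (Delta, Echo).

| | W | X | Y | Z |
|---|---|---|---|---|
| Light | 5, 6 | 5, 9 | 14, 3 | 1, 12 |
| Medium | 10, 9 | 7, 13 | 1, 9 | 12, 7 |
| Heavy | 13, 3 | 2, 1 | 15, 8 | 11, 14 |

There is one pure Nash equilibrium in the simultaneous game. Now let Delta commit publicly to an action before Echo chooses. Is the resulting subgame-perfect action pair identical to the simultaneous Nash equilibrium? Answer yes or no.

no

Solve by backward induction (Delta leads).
- Light: BR = Z, leader payoff 1.
- Medium: BR = X, leader payoff 7.
- Heavy: BR = Z, leader payoff 11.
Maximizing over 1, 7, 11, Delta chooses Heavy. Subgame-perfect outcome: (Heavy, Z) with payoffs (11, 14).
Now find the simultaneous Nash equilibrium.
Delta's best replies: W→Heavy; X→Medium; Y→Heavy; Z→Medium.
Echo's best replies: Light→Z; Medium→X; Heavy→Z.
Only (Medium, X) has each player best-responding; Nash payoffs (7, 13).
Sequential outcome (Heavy, Z) differs from the Nash profile (Medium, X).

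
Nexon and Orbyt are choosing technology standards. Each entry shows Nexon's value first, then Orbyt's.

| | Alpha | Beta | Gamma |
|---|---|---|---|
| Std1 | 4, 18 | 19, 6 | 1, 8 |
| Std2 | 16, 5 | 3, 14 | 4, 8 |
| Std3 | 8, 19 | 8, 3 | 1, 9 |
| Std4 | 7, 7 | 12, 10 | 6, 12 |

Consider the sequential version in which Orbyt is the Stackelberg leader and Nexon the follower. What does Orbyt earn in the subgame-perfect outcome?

12

Nexon best-responds to each possible Orbyt move:
- Alpha → Nexon plays Std2 (best of 4, 16, 8, 7); Orbyt gets 5.
- Beta → Nexon plays Std1 (best of 19, 3, 8, 12); Orbyt gets 6.
- Gamma → Nexon plays Std4 (best of 1, 4, 1, 6); Orbyt gets 12.
Maximizing over 5, 6, 12, Orbyt chooses Gamma. Subgame-perfect outcome: (Std4, Gamma) with payoffs (6, 12).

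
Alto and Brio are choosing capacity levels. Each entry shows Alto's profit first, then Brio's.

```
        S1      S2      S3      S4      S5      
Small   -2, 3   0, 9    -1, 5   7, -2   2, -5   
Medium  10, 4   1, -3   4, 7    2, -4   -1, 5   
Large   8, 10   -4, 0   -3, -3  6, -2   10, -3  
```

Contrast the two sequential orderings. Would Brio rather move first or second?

second

If Alto leads: Brio's best replies are Small→S2, Medium→S3, Large→S1; Alto's induced payoffs 0, 4, 8; outcome (Large, S1), payoffs (8, 10).
If Brio leads: Alto's best replies are S1→Medium, S2→Medium, S3→Medium, S4→Small, S5→Large; Brio's induced payoffs 4, -3, 7, -2, -3; outcome (Medium, S3), payoffs (4, 7).
Brio gets 7 moving first and 10 moving second, so Brio prefers to move second.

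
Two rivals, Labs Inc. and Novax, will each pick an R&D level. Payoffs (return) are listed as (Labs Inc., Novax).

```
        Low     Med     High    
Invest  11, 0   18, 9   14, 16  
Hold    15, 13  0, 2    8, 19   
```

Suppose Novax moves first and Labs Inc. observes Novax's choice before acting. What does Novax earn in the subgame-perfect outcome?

Labs Inc. best-responds to each possible Novax move:
- Low: BR = Hold, leader payoff 13.
- Med: BR = Invest, leader payoff 9.
- High: BR = Invest, leader payoff 16.
Novax's induced payoffs are 13, 9, 16, so Novax commits to High. Subgame-perfect outcome: (Invest, High) with payoffs (14, 16).

16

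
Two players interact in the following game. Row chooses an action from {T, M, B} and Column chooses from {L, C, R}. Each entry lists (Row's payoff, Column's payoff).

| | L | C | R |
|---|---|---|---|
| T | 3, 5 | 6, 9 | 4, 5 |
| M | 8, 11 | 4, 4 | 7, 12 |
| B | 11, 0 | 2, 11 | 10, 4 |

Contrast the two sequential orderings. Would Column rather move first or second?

If Row leads: Column's best replies are T→C, M→R, B→C; Row's induced payoffs 6, 7, 2; outcome (M, R), payoffs (7, 12).
If Column leads: Row's best replies are L→B, C→T, R→B; Column's induced payoffs 0, 9, 4; outcome (T, C), payoffs (6, 9).
Column gets 9 moving first and 12 moving second, so Column prefers to move second.

second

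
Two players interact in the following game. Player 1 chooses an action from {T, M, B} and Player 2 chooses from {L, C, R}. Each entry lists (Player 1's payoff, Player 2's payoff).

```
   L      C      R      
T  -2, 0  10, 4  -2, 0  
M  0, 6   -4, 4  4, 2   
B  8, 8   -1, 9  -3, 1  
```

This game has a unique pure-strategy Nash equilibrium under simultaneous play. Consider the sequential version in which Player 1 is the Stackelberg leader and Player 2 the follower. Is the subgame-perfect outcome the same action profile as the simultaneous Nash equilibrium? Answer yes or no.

Backward induction with Player 1 moving first.
- T → Player 2 plays C (best of 0, 4, 0); Player 1 gets 10.
- M → Player 2 plays L (best of 6, 4, 2); Player 1 gets 0.
- B → Player 2 plays C (best of 8, 9, 1); Player 1 gets -1.
Among 10, 0, -1, the best is 10 at T. Subgame-perfect outcome: (T, C) with payoffs (10, 4).
For the simultaneous game, intersect best replies.
Player 1's best replies: L→B; C→T; R→M.
Player 2's best replies: T→C; M→L; B→C.
Only (T, C) has each player best-responding; Nash payoffs (10, 4).
Sequential outcome (T, C) coincides with the Nash profile (T, C).

yes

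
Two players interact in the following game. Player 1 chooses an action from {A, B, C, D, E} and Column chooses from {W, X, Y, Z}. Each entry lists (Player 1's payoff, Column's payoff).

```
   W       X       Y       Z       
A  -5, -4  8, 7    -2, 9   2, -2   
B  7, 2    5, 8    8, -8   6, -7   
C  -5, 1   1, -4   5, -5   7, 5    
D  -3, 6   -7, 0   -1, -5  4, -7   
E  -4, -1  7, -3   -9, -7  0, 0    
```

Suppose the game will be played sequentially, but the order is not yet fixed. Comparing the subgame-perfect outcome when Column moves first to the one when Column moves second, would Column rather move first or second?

first

If Player 1 leads: Column's best replies are A→Y, B→X, C→Z, D→W, E→Z; Player 1's induced payoffs -2, 5, 7, -3, 0; outcome (C, Z), payoffs (7, 5).
If Column leads: Player 1's best replies are W→B, X→A, Y→B, Z→C; Column's induced payoffs 2, 7, -8, 5; outcome (A, X), payoffs (8, 7).
Column gets 7 moving first and 5 moving second, so Column prefers to move first.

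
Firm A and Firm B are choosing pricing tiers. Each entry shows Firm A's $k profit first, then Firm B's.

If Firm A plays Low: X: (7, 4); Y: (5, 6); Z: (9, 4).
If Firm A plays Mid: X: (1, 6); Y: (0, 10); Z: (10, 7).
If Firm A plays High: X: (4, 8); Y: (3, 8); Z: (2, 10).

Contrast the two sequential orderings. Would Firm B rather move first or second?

If Firm A leads: Firm B's best replies are Low→Y, Mid→Y, High→Z; Firm A's induced payoffs 5, 0, 2; outcome (Low, Y), payoffs (5, 6).
If Firm B leads: Firm A's best replies are X→Low, Y→Low, Z→Mid; Firm B's induced payoffs 4, 6, 7; outcome (Mid, Z), payoffs (10, 7).
Firm B gets 7 moving first and 6 moving second, so Firm B prefers to move first.

first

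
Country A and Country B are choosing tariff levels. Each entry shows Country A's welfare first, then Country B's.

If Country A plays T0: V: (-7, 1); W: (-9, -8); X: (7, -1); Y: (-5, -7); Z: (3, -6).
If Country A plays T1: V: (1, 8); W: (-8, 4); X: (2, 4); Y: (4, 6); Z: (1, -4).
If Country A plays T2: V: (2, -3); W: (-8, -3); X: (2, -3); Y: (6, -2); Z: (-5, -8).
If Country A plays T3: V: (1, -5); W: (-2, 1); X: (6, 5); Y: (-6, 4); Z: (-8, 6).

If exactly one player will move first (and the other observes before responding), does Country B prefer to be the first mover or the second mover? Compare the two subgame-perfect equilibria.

If Country A leads: Country B's best replies are T0→V, T1→V, T2→Y, T3→Z; Country A's induced payoffs -7, 1, 6, -8; outcome (T2, Y), payoffs (6, -2).
If Country B leads: Country A's best replies are V→T2, W→T3, X→T0, Y→T2, Z→T0; Country B's induced payoffs -3, 1, -1, -2, -6; outcome (T3, W), payoffs (-2, 1).
Country B gets 1 moving first and -2 moving second, so Country B prefers to move first.

first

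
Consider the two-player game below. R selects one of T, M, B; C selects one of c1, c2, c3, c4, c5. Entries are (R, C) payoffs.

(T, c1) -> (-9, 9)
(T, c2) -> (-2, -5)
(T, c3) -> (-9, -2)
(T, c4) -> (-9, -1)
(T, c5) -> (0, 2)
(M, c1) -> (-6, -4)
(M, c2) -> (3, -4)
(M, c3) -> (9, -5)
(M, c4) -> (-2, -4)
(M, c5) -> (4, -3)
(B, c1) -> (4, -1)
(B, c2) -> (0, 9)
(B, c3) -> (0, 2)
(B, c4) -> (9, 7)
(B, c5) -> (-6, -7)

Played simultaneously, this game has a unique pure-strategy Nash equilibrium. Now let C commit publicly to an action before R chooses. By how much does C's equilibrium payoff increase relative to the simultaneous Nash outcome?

Work backward from R's decision.
- c1: BR = B, leader payoff -1.
- c2: BR = M, leader payoff -4.
- c3: BR = M, leader payoff -5.
- c4: BR = B, leader payoff 7.
- c5: BR = M, leader payoff -3.
Among -1, -4, -5, 7, -3, the best is 7 at c4. Subgame-perfect outcome: (B, c4) with payoffs (9, 7).
Under simultaneous play:
R's best replies: c1→B; c2→M; c3→M; c4→B; c5→M.
C's best replies: T→c1; M→c5; B→c2.
Only (M, c5) has each player best-responding; Nash payoffs (4, -3).
C's commitment gain: 7 − -3 = 10.

10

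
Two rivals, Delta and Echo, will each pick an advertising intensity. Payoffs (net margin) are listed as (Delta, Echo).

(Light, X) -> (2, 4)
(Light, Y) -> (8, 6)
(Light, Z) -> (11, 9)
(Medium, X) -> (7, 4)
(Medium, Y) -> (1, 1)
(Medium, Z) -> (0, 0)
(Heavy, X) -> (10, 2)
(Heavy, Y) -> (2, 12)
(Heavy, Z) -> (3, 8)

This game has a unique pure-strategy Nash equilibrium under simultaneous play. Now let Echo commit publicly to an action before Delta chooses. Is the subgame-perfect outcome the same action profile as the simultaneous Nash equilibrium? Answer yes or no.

Backward induction with Echo moving first.
- X → Delta plays Heavy (best of 2, 7, 10); Echo gets 2.
- Y → Delta plays Light (best of 8, 1, 2); Echo gets 6.
- Z → Delta plays Light (best of 11, 0, 3); Echo gets 9.
Maximizing over 2, 6, 9, Echo chooses Z. Subgame-perfect outcome: (Light, Z) with payoffs (11, 9).
For the simultaneous game, intersect best replies.
Delta's best replies: X→Heavy; Y→Light; Z→Light.
Echo's best replies: Light→Z; Medium→X; Heavy→Y.
The unique mutual best reply is (Light, Z), giving (11, 9).
Sequential outcome (Light, Z) coincides with the Nash profile (Light, Z).

yes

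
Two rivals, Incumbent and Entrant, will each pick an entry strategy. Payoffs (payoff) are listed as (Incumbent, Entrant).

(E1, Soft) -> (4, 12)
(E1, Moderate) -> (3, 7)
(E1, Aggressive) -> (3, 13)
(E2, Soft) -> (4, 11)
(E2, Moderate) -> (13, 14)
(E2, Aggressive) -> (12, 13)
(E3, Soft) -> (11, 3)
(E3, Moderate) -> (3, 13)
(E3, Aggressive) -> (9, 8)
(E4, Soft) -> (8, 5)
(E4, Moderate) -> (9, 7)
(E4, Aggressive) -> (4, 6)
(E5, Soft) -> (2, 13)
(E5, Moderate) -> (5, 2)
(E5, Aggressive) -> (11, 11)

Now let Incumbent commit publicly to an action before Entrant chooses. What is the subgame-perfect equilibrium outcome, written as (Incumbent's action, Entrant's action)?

(E2, Moderate)

Solve by backward induction (Incumbent leads).
- E1 → Entrant plays Aggressive (best of 12, 7, 13); Incumbent gets 3.
- E2 → Entrant plays Moderate (best of 11, 14, 13); Incumbent gets 13.
- E3 → Entrant plays Moderate (best of 3, 13, 8); Incumbent gets 3.
- E4 → Entrant plays Moderate (best of 5, 7, 6); Incumbent gets 9.
- E5 → Entrant plays Soft (best of 13, 2, 11); Incumbent gets 2.
Among 3, 13, 3, 9, 2, the best is 13 at E2. Subgame-perfect outcome: (E2, Moderate) with payoffs (13, 14).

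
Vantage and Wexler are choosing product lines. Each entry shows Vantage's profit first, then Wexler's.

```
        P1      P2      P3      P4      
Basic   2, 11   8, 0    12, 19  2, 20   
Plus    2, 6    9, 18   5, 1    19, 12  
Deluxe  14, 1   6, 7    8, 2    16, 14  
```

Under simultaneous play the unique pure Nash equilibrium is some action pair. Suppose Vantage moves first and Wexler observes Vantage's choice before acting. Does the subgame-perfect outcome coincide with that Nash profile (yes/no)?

no

Work backward from Wexler's decision.
- Basic: Wexler compares 11, 0, 19, 20 and picks P4; Vantage would get 2.
- Plus: Wexler compares 6, 18, 1, 12 and picks P2; Vantage would get 9.
- Deluxe: Wexler compares 1, 7, 2, 14 and picks P4; Vantage would get 16.
Vantage's induced payoffs are 2, 9, 16, so Vantage commits to Deluxe. Subgame-perfect outcome: (Deluxe, P4) with payoffs (16, 14).
Now find the simultaneous Nash equilibrium.
Vantage's best replies: P1→Deluxe; P2→Plus; P3→Basic; P4→Plus.
Wexler's best replies: Basic→P4; Plus→P2; Deluxe→P4.
The unique mutual best reply is (Plus, P2), giving (9, 18).
Sequential outcome (Deluxe, P4) differs from the Nash profile (Plus, P2).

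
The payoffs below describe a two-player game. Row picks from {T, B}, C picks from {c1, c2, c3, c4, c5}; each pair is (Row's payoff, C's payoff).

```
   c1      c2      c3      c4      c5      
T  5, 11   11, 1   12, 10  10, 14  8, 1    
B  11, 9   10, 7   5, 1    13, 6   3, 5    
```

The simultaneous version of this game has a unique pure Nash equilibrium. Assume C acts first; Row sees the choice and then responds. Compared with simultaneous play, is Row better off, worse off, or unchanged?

better off

Row best-responds to each possible C move:
- c1: BR = B, leader payoff 9.
- c2: BR = T, leader payoff 1.
- c3: BR = T, leader payoff 10.
- c4: BR = B, leader payoff 6.
- c5: BR = T, leader payoff 1.
Among 9, 1, 10, 6, 1, the best is 10 at c3. Subgame-perfect outcome: (T, c3) with payoffs (12, 10).
Now find the simultaneous Nash equilibrium.
Row's best replies: c1→B; c2→T; c3→T; c4→B; c5→T.
C's best replies: T→c4; B→c1.
The unique mutual best reply is (B, c1), giving (11, 9).
Row earns 12 sequentially versus 11 at the Nash outcome: better off.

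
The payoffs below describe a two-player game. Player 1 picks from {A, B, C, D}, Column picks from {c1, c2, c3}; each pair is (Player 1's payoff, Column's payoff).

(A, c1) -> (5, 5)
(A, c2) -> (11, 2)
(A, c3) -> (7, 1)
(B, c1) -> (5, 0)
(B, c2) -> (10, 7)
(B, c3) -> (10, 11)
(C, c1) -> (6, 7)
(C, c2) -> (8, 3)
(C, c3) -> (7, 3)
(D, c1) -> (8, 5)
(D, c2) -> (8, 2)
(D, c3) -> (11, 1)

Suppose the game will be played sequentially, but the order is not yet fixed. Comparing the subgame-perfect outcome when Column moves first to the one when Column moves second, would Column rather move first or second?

second

If Player 1 leads: Column's best replies are A→c1, B→c3, C→c1, D→c1; Player 1's induced payoffs 5, 10, 6, 8; outcome (B, c3), payoffs (10, 11).
If Column leads: Player 1's best replies are c1→D, c2→A, c3→D; Column's induced payoffs 5, 2, 1; outcome (D, c1), payoffs (8, 5).
Column gets 5 moving first and 11 moving second, so Column prefers to move second.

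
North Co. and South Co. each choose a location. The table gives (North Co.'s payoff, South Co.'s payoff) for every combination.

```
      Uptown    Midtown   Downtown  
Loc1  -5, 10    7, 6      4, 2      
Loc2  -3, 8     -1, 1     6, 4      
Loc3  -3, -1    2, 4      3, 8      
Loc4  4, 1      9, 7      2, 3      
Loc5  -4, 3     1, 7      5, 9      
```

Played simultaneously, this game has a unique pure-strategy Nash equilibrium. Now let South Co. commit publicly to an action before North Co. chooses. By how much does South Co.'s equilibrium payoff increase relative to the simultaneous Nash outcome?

0

Solve by backward induction (South Co. leads).
- Uptown → North Co. plays Loc4 (best of -5, -3, -3, 4, -4); South Co. gets 1.
- Midtown → North Co. plays Loc4 (best of 7, -1, 2, 9, 1); South Co. gets 7.
- Downtown → North Co. plays Loc2 (best of 4, 6, 3, 2, 5); South Co. gets 4.
South Co.'s induced payoffs are 1, 7, 4, so South Co. commits to Midtown. Subgame-perfect outcome: (Loc4, Midtown) with payoffs (9, 7).
Now find the simultaneous Nash equilibrium.
North Co.'s best replies: Uptown→Loc4; Midtown→Loc4; Downtown→Loc2.
South Co.'s best replies: Loc1→Uptown; Loc2→Uptown; Loc3→Downtown; Loc4→Midtown; Loc5→Downtown.
Only (Loc4, Midtown) has each player best-responding; Nash payoffs (9, 7).
South Co.'s commitment gain: 7 − 7 = 0.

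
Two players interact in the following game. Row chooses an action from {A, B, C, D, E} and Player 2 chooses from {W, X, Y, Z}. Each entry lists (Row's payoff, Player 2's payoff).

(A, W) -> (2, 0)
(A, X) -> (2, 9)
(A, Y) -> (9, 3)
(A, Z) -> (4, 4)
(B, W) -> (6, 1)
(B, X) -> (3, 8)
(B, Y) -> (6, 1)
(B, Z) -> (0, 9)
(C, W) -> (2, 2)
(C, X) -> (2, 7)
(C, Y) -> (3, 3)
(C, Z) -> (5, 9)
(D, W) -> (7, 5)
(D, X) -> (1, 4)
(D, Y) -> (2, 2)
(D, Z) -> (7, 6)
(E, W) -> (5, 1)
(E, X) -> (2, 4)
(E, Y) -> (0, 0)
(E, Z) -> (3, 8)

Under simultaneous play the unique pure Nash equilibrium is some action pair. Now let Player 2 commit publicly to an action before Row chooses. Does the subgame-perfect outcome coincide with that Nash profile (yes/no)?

no

Backward induction with Player 2 moving first.
- W: BR = D, leader payoff 5.
- X: BR = B, leader payoff 8.
- Y: BR = A, leader payoff 3.
- Z: BR = D, leader payoff 6.
Among 5, 8, 3, 6, the best is 8 at X. Subgame-perfect outcome: (B, X) with payoffs (3, 8).
For the simultaneous game, intersect best replies.
Row's best replies: W→D; X→B; Y→A; Z→D.
Player 2's best replies: A→X; B→Z; C→Z; D→Z; E→Z.
The unique mutual best reply is (D, Z), giving (7, 6).
Sequential outcome (B, X) differs from the Nash profile (D, Z).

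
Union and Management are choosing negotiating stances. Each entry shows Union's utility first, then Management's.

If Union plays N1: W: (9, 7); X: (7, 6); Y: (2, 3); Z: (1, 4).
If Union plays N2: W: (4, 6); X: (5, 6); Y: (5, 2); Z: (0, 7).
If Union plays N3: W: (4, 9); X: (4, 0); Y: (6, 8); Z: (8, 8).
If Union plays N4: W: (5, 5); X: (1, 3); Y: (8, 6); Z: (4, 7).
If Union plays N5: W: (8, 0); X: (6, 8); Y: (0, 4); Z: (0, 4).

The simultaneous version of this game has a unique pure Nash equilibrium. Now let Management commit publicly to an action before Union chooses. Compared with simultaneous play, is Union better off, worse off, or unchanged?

worse off

Backward induction with Management moving first.
- W: BR = N1, leader payoff 7.
- X: BR = N1, leader payoff 6.
- Y: BR = N4, leader payoff 6.
- Z: BR = N3, leader payoff 8.
Management's induced payoffs are 7, 6, 6, 8, so Management commits to Z. Subgame-perfect outcome: (N3, Z) with payoffs (8, 8).
Under simultaneous play:
Union's best replies: W→N1; X→N1; Y→N4; Z→N3.
Management's best replies: N1→W; N2→Z; N3→W; N4→Z; N5→X.
Only (N1, W) has each player best-responding; Nash payoffs (9, 7).
Union earns 8 sequentially versus 9 at the Nash outcome: worse off.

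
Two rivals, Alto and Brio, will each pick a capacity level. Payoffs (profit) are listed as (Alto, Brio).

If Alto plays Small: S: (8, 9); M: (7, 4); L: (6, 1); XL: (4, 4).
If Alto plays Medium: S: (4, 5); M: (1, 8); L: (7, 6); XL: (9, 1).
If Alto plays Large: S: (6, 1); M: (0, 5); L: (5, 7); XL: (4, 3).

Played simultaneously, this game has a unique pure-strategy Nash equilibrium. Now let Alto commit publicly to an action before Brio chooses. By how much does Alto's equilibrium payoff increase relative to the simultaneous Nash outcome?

0

Backward induction with Alto moving first.
- Small: BR = S, leader payoff 8.
- Medium: BR = M, leader payoff 1.
- Large: BR = L, leader payoff 5.
Among 8, 1, 5, the best is 8 at Small. Subgame-perfect outcome: (Small, S) with payoffs (8, 9).
Under simultaneous play:
Alto's best replies: S→Small; M→Small; L→Medium; XL→Medium.
Brio's best replies: Small→S; Medium→M; Large→L.
The unique mutual best reply is (Small, S), giving (8, 9).
Alto's commitment gain: 8 − 8 = 0.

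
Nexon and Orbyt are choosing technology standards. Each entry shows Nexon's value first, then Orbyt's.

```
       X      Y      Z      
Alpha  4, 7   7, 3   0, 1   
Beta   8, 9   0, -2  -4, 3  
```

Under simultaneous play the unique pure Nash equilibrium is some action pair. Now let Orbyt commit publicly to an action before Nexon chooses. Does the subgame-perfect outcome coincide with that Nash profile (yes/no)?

Nexon best-responds to each possible Orbyt move:
- X: Nexon compares 4, 8 and picks Beta; Orbyt would get 9.
- Y: Nexon compares 7, 0 and picks Alpha; Orbyt would get 3.
- Z: Nexon compares 0, -4 and picks Alpha; Orbyt would get 1.
Orbyt's induced payoffs are 9, 3, 1, so Orbyt commits to X. Subgame-perfect outcome: (Beta, X) with payoffs (8, 9).
For the simultaneous game, intersect best replies.
Nexon's best replies: X→Beta; Y→Alpha; Z→Alpha.
Orbyt's best replies: Alpha→X; Beta→X.
The unique mutual best reply is (Beta, X), giving (8, 9).
Sequential outcome (Beta, X) coincides with the Nash profile (Beta, X).

yes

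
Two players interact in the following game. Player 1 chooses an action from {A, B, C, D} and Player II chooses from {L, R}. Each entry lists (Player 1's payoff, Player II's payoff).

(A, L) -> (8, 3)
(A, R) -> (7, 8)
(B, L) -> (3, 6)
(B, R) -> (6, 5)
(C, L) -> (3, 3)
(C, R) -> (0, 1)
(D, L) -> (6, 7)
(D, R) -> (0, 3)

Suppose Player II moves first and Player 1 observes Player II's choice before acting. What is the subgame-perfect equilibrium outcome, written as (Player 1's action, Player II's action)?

Player 1 best-responds to each possible Player II move:
- L: Player 1 compares 8, 3, 3, 6 and picks A; Player II would get 3.
- R: Player 1 compares 7, 6, 0, 0 and picks A; Player II would get 8.
Player II's induced payoffs are 3, 8, so Player II commits to R. Subgame-perfect outcome: (A, R) with payoffs (7, 8).

(A, R)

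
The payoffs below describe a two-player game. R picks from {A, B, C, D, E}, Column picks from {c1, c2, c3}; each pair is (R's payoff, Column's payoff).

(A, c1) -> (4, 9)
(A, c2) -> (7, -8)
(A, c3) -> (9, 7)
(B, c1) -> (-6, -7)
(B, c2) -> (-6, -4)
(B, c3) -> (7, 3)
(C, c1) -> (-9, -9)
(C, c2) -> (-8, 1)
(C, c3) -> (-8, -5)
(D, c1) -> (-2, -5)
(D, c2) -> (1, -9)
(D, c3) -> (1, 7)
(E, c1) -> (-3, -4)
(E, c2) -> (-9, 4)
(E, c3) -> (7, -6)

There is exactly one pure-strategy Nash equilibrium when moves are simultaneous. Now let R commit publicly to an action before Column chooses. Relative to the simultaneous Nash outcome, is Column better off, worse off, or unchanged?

worse off

Column best-responds to each possible R move:
- A → Column plays c1 (best of 9, -8, 7); R gets 4.
- B → Column plays c3 (best of -7, -4, 3); R gets 7.
- C → Column plays c2 (best of -9, 1, -5); R gets -8.
- D → Column plays c3 (best of -5, -9, 7); R gets 1.
- E → Column plays c2 (best of -4, 4, -6); R gets -9.
Among 4, 7, -8, 1, -9, the best is 7 at B. Subgame-perfect outcome: (B, c3) with payoffs (7, 3).
Under simultaneous play:
R's best replies: c1→A; c2→A; c3→A.
Column's best replies: A→c1; B→c3; C→c2; D→c3; E→c2.
Only (A, c1) has each player best-responding; Nash payoffs (4, 9).
Column earns 3 sequentially versus 9 at the Nash outcome: worse off.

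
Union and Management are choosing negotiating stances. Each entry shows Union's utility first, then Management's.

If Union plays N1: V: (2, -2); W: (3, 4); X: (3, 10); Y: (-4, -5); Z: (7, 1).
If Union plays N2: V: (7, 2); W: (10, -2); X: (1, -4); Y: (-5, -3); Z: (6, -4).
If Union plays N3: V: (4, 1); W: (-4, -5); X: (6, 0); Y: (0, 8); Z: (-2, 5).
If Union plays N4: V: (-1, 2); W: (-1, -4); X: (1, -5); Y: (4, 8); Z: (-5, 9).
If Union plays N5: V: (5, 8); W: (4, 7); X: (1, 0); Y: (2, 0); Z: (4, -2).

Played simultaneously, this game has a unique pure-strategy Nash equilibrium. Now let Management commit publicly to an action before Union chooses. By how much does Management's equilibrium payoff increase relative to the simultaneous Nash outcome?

6

Work backward from Union's decision.
- V: BR = N2, leader payoff 2.
- W: BR = N2, leader payoff -2.
- X: BR = N3, leader payoff 0.
- Y: BR = N4, leader payoff 8.
- Z: BR = N1, leader payoff 1.
Management's induced payoffs are 2, -2, 0, 8, 1, so Management commits to Y. Subgame-perfect outcome: (N4, Y) with payoffs (4, 8).
Now find the simultaneous Nash equilibrium.
Union's best replies: V→N2; W→N2; X→N3; Y→N4; Z→N1.
Management's best replies: N1→X; N2→V; N3→Y; N4→Z; N5→V.
The unique mutual best reply is (N2, V), giving (7, 2).
Management's commitment gain: 8 − 2 = 6.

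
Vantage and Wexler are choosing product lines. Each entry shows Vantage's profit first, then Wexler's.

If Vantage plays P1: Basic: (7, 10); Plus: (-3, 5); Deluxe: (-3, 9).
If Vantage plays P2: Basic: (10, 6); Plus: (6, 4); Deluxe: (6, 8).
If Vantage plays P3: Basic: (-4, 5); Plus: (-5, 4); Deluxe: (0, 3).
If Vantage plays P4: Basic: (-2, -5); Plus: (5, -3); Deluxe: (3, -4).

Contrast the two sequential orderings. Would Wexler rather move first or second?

second

If Vantage leads: Wexler's best replies are P1→Basic, P2→Deluxe, P3→Basic, P4→Plus; Vantage's induced payoffs 7, 6, -4, 5; outcome (P1, Basic), payoffs (7, 10).
If Wexler leads: Vantage's best replies are Basic→P2, Plus→P2, Deluxe→P2; Wexler's induced payoffs 6, 4, 8; outcome (P2, Deluxe), payoffs (6, 8).
Wexler gets 8 moving first and 10 moving second, so Wexler prefers to move second.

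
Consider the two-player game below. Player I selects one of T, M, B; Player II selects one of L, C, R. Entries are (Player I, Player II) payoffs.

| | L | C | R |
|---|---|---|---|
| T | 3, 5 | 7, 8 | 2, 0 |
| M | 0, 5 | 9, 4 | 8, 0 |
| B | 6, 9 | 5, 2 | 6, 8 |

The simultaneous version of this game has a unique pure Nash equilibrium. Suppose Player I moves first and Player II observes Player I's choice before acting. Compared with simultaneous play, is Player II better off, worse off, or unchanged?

Work backward from Player II's decision.
- T → Player II plays C (best of 5, 8, 0); Player I gets 7.
- M → Player II plays L (best of 5, 4, 0); Player I gets 0.
- B → Player II plays L (best of 9, 2, 8); Player I gets 6.
Player I's induced payoffs are 7, 0, 6, so Player I commits to T. Subgame-perfect outcome: (T, C) with payoffs (7, 8).
Now find the simultaneous Nash equilibrium.
Player I's best replies: L→B; C→M; R→M.
Player II's best replies: T→C; M→L; B→L.
Only (B, L) has each player best-responding; Nash payoffs (6, 9).
Player II earns 8 sequentially versus 9 at the Nash outcome: worse off.

worse off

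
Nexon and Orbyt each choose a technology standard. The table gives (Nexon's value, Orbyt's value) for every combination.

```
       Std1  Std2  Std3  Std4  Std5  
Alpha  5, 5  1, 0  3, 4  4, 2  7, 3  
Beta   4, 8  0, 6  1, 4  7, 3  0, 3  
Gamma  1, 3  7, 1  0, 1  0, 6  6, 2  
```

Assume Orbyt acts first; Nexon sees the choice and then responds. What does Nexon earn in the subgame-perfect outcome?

Backward induction with Orbyt moving first.
- Std1: BR = Alpha, leader payoff 5.
- Std2: BR = Gamma, leader payoff 1.
- Std3: BR = Alpha, leader payoff 4.
- Std4: BR = Beta, leader payoff 3.
- Std5: BR = Alpha, leader payoff 3.
Maximizing over 5, 1, 4, 3, 3, Orbyt chooses Std1. Subgame-perfect outcome: (Alpha, Std1) with payoffs (5, 5).

5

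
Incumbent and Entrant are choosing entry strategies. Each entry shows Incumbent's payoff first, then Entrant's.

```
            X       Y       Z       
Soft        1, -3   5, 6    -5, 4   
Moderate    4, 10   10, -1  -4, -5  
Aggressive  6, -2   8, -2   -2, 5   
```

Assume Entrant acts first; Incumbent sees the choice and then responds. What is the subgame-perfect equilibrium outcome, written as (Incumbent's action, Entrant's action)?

(Aggressive, Z)

Incumbent best-responds to each possible Entrant move:
- X: BR = Aggressive, leader payoff -2.
- Y: BR = Moderate, leader payoff -1.
- Z: BR = Aggressive, leader payoff 5.
Entrant's induced payoffs are -2, -1, 5, so Entrant commits to Z. Subgame-perfect outcome: (Aggressive, Z) with payoffs (-2, 5).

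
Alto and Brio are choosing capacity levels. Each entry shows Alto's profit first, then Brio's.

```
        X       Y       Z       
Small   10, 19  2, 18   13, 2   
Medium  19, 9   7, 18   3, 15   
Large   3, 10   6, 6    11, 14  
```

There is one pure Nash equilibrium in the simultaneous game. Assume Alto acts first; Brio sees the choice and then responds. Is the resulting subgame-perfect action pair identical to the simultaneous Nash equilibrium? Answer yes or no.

no

Backward induction with Alto moving first.
- Small → Brio plays X (best of 19, 18, 2); Alto gets 10.
- Medium → Brio plays Y (best of 9, 18, 15); Alto gets 7.
- Large → Brio plays Z (best of 10, 6, 14); Alto gets 11.
Alto's induced payoffs are 10, 7, 11, so Alto commits to Large. Subgame-perfect outcome: (Large, Z) with payoffs (11, 14).
Now find the simultaneous Nash equilibrium.
Alto's best replies: X→Medium; Y→Medium; Z→Small.
Brio's best replies: Small→X; Medium→Y; Large→Z.
Only (Medium, Y) has each player best-responding; Nash payoffs (7, 18).
Sequential outcome (Large, Z) differs from the Nash profile (Medium, Y).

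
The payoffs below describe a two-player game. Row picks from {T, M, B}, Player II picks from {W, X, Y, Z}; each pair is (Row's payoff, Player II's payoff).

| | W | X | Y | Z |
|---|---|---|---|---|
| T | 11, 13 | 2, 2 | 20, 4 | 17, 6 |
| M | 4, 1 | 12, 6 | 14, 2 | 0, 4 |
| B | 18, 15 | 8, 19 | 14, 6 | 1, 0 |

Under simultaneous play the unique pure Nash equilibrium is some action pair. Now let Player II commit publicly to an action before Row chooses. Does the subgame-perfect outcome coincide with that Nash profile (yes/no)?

no

Solve by backward induction (Player II leads).
- W: Row compares 11, 4, 18 and picks B; Player II would get 15.
- X: Row compares 2, 12, 8 and picks M; Player II would get 6.
- Y: Row compares 20, 14, 14 and picks T; Player II would get 4.
- Z: Row compares 17, 0, 1 and picks T; Player II would get 6.
Maximizing over 15, 6, 4, 6, Player II chooses W. Subgame-perfect outcome: (B, W) with payoffs (18, 15).
Now find the simultaneous Nash equilibrium.
Row's best replies: W→B; X→M; Y→T; Z→T.
Player II's best replies: T→W; M→X; B→X.
Only (M, X) has each player best-responding; Nash payoffs (12, 6).
Sequential outcome (B, W) differs from the Nash profile (M, X).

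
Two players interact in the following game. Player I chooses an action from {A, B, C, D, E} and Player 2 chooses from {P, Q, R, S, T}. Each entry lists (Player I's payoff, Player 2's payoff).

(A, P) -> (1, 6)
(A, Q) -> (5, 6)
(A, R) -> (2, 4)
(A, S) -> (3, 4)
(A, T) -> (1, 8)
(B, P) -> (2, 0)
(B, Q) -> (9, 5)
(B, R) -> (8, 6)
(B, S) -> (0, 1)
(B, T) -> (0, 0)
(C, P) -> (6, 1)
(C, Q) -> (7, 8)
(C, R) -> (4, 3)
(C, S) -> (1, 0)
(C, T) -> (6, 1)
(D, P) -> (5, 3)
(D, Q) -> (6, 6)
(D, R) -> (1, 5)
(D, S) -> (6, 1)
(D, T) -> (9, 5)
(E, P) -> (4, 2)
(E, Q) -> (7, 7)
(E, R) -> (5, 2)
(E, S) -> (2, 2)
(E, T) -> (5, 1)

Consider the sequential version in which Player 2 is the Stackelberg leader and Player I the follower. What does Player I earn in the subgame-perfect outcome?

Backward induction with Player 2 moving first.
- P → Player I plays C (best of 1, 2, 6, 5, 4); Player 2 gets 1.
- Q → Player I plays B (best of 5, 9, 7, 6, 7); Player 2 gets 5.
- R → Player I plays B (best of 2, 8, 4, 1, 5); Player 2 gets 6.
- S → Player I plays D (best of 3, 0, 1, 6, 2); Player 2 gets 1.
- T → Player I plays D (best of 1, 0, 6, 9, 5); Player 2 gets 5.
Maximizing over 1, 5, 6, 1, 5, Player 2 chooses R. Subgame-perfect outcome: (B, R) with payoffs (8, 6).

8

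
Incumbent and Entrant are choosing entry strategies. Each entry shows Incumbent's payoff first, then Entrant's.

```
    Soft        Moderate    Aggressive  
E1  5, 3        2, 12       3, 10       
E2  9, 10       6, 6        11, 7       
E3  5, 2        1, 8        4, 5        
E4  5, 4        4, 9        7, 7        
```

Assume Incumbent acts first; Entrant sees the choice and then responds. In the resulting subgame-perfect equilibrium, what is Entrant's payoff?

10

Solve by backward induction (Incumbent leads).
- E1 → Entrant plays Moderate (best of 3, 12, 10); Incumbent gets 2.
- E2 → Entrant plays Soft (best of 10, 6, 7); Incumbent gets 9.
- E3 → Entrant plays Moderate (best of 2, 8, 5); Incumbent gets 1.
- E4 → Entrant plays Moderate (best of 4, 9, 7); Incumbent gets 4.
Incumbent's induced payoffs are 2, 9, 1, 4, so Incumbent commits to E2. Subgame-perfect outcome: (E2, Soft) with payoffs (9, 10).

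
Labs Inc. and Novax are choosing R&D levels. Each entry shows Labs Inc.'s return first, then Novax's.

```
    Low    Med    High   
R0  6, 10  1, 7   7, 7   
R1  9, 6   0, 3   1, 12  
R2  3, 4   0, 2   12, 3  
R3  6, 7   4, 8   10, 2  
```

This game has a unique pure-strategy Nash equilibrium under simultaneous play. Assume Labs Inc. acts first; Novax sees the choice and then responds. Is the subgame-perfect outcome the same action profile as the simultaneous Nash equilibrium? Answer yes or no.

no

Solve by backward induction (Labs Inc. leads).
- R0: BR = Low, leader payoff 6.
- R1: BR = High, leader payoff 1.
- R2: BR = Low, leader payoff 3.
- R3: BR = Med, leader payoff 4.
Labs Inc.'s induced payoffs are 6, 1, 3, 4, so Labs Inc. commits to R0. Subgame-perfect outcome: (R0, Low) with payoffs (6, 10).
Under simultaneous play:
Labs Inc.'s best replies: Low→R1; Med→R3; High→R2.
Novax's best replies: R0→Low; R1→High; R2→Low; R3→Med.
The unique mutual best reply is (R3, Med), giving (4, 8).
Sequential outcome (R0, Low) differs from the Nash profile (R3, Med).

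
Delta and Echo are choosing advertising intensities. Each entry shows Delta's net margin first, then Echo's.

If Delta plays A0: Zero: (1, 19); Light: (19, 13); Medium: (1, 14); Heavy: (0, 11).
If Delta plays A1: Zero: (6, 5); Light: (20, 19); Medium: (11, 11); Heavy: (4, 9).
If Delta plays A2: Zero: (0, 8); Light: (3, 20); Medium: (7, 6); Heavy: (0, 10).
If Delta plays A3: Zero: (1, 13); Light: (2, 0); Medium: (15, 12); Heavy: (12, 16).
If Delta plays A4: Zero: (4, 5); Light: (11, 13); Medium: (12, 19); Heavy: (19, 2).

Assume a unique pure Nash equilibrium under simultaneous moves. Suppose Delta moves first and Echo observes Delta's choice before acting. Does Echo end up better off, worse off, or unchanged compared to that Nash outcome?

Backward induction with Delta moving first.
- A0: BR = Zero, leader payoff 1.
- A1: BR = Light, leader payoff 20.
- A2: BR = Light, leader payoff 3.
- A3: BR = Heavy, leader payoff 12.
- A4: BR = Medium, leader payoff 12.
Maximizing over 1, 20, 3, 12, 12, Delta chooses A1. Subgame-perfect outcome: (A1, Light) with payoffs (20, 19).
For the simultaneous game, intersect best replies.
Delta's best replies: Zero→A1; Light→A1; Medium→A3; Heavy→A4.
Echo's best replies: A0→Zero; A1→Light; A2→Light; A3→Heavy; A4→Medium.
The unique mutual best reply is (A1, Light), giving (20, 19).
Echo earns 19 sequentially versus 19 at the Nash outcome: unchanged.

unchanged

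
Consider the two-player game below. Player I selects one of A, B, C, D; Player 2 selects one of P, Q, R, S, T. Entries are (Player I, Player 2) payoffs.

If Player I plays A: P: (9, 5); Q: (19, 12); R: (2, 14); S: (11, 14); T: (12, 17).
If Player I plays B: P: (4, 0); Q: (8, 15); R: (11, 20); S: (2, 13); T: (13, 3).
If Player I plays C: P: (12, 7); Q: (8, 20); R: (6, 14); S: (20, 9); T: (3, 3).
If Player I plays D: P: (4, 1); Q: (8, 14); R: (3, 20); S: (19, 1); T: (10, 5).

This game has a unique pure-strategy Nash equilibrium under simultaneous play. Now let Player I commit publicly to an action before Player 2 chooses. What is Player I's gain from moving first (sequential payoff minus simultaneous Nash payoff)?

Solve by backward induction (Player I leads).
- A: BR = T, leader payoff 12.
- B: BR = R, leader payoff 11.
- C: BR = Q, leader payoff 8.
- D: BR = R, leader payoff 3.
Maximizing over 12, 11, 8, 3, Player I chooses A. Subgame-perfect outcome: (A, T) with payoffs (12, 17).
Now find the simultaneous Nash equilibrium.
Player I's best replies: P→C; Q→A; R→B; S→C; T→B.
Player 2's best replies: A→T; B→R; C→Q; D→R.
Only (B, R) has each player best-responding; Nash payoffs (11, 20).
Player I's commitment gain: 12 − 11 = 1.

1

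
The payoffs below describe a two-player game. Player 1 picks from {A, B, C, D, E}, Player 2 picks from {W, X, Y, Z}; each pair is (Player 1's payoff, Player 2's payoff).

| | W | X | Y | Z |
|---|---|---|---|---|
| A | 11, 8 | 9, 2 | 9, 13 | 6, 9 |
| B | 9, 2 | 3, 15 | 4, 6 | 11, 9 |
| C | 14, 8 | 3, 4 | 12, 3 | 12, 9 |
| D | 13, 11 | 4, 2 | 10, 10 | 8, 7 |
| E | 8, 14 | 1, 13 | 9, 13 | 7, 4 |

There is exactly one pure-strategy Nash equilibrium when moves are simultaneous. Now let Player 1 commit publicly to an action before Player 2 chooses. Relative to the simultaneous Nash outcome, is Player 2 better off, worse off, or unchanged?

better off

Backward induction with Player 1 moving first.
- A → Player 2 plays Y (best of 8, 2, 13, 9); Player 1 gets 9.
- B → Player 2 plays X (best of 2, 15, 6, 9); Player 1 gets 3.
- C → Player 2 plays Z (best of 8, 4, 3, 9); Player 1 gets 12.
- D → Player 2 plays W (best of 11, 2, 10, 7); Player 1 gets 13.
- E → Player 2 plays W (best of 14, 13, 13, 4); Player 1 gets 8.
Maximizing over 9, 3, 12, 13, 8, Player 1 chooses D. Subgame-perfect outcome: (D, W) with payoffs (13, 11).
For the simultaneous game, intersect best replies.
Player 1's best replies: W→C; X→A; Y→C; Z→C.
Player 2's best replies: A→Y; B→X; C→Z; D→W; E→W.
The unique mutual best reply is (C, Z), giving (12, 9).
Player 2 earns 11 sequentially versus 9 at the Nash outcome: better off.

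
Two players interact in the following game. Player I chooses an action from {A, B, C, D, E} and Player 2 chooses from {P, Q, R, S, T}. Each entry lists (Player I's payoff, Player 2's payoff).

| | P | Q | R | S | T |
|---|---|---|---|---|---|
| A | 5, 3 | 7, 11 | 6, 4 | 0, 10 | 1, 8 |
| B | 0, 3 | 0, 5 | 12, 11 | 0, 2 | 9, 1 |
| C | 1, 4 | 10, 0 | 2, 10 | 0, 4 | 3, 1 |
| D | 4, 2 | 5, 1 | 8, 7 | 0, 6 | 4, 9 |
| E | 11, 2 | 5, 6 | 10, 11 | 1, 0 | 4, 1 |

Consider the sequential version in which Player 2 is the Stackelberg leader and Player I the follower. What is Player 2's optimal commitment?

R

Solve by backward induction (Player 2 leads).
- P: BR = E, leader payoff 2.
- Q: BR = C, leader payoff 0.
- R: BR = B, leader payoff 11.
- S: BR = E, leader payoff 0.
- T: BR = B, leader payoff 1.
Player 2's induced payoffs are 2, 0, 11, 0, 1, so Player 2 commits to R. Subgame-perfect outcome: (B, R) with payoffs (12, 11).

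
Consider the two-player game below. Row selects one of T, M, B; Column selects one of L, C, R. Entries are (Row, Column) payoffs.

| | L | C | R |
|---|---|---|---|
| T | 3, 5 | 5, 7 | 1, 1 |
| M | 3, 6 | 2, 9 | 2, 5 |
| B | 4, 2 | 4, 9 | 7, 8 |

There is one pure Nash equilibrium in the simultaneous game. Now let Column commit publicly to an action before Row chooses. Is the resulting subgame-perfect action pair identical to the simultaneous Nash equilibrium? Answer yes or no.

Solve by backward induction (Column leads).
- L: BR = B, leader payoff 2.
- C: BR = T, leader payoff 7.
- R: BR = B, leader payoff 8.
Column's induced payoffs are 2, 7, 8, so Column commits to R. Subgame-perfect outcome: (B, R) with payoffs (7, 8).
Now find the simultaneous Nash equilibrium.
Row's best replies: L→B; C→T; R→B.
Column's best replies: T→C; M→C; B→C.
Only (T, C) has each player best-responding; Nash payoffs (5, 7).
Sequential outcome (B, R) differs from the Nash profile (T, C).

no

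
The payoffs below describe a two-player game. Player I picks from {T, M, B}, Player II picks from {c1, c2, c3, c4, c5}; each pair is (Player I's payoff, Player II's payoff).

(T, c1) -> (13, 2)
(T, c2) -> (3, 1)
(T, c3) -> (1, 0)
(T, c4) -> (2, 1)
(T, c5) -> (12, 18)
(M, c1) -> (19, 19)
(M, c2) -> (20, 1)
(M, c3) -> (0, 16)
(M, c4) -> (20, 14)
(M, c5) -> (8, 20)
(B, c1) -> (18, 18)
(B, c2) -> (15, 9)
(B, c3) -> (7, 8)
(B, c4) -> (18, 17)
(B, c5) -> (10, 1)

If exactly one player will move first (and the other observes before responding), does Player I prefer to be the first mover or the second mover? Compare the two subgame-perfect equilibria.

If Player I leads: Player II's best replies are T→c5, M→c5, B→c1; Player I's induced payoffs 12, 8, 18; outcome (B, c1), payoffs (18, 18).
If Player II leads: Player I's best replies are c1→M, c2→M, c3→B, c4→M, c5→T; Player II's induced payoffs 19, 1, 8, 14, 18; outcome (M, c1), payoffs (19, 19).
Player I gets 18 moving first and 19 moving second, so Player I prefers to move second.

second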